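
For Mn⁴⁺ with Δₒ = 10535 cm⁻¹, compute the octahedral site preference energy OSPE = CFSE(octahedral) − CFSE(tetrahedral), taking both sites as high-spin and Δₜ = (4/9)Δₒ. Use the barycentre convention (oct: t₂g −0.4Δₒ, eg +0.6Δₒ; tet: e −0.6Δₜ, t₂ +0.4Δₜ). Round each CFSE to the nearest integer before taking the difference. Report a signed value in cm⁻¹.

Mn sits in group 7; removing 4 electrons leaves Mn⁴⁺ with 7 − 4 = 3 d electrons.
In an octahedral site d³ (HS) is t₂g³ eg⁰, giving CFSE(oct) = -1.2Δₒ = -12642 cm⁻¹.
Tetrahedral: e² t₂¹, CFSE = 2(−0.6) + 1(+0.4) = -0.8Δₜ = -0.8 × (4/9) × 10535 = -3746 cm⁻¹.
OSPE = -12642 − (-3746) = -8896 cm⁻¹.

-8896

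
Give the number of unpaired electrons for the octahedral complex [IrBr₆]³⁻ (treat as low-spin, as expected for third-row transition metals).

0

Each Br⁻ contributes -1; 6 × (-1) = -6. With overall charge -3, Ir is in the +3 oxidation state.
Ir is in group 9, so Ir³⁺ is d⁶ (9 − 3 = 6).
Configuration: t₂g⁶ eg⁰, giving 0 unpaired electrons.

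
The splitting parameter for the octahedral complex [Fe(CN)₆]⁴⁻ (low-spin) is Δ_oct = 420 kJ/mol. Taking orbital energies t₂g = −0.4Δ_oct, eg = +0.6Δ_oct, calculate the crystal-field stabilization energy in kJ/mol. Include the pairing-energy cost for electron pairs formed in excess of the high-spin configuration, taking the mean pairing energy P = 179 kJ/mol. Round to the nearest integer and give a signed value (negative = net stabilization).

-650

Each CN⁻ contributes -1; 6 × (-1) = -6. With overall charge -4, Fe is in the +2 oxidation state.
Fe sits in group 8; removing 2 electrons leaves Fe²⁺ with 8 − 2 = 6 d electrons.
Configuration: t₂g⁶ eg⁰.
The orbital stabilization is -2.4Δ_oct = -2.4 × 420 = -1008 kJ/mol.
Pairing penalty: 3 pairs vs 1 in the high-spin reference → 2 extra × P = 358 kJ/mol.
Combining: -1008 + 358 = -650 kJ/mol.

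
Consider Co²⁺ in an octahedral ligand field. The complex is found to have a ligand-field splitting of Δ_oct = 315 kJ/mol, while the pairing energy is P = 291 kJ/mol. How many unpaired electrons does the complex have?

Group 9 minus oxidation state +2 gives a d⁷ configuration for Co²⁺.
Δ_oct > P, so pairing is preferred: the ground state is low-spin.
That gives t₂g⁶ eg¹.
Unpaired electrons: 1.

1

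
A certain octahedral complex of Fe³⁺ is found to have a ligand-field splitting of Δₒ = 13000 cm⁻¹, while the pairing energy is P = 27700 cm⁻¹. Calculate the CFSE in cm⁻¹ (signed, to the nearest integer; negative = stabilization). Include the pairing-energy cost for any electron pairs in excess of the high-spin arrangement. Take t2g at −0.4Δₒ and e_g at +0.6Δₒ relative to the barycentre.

0

Fe³⁺: group 8, so d-count = 8 − 3 = 5.
Since Δₒ = 13000 cm⁻¹ < P = 27700 cm⁻¹, the complex adopts the high-spin configuration.
Filling d⁵ accordingly: t2g^3 e_g^2.
Orbital CFSE = 0.0Δₒ = 0.0 × 13000 = 0 cm⁻¹.
High-spin has no excess pairs, so no pairing correction applies.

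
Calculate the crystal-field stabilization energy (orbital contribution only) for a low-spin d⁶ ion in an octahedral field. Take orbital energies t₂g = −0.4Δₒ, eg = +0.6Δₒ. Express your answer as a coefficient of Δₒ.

-2.4 Δₒ

Configuration: t₂g⁶ eg⁰.
CFSE = 6(-0.4Δₒ) + 0(0.6Δₒ) = -2.4Δₒ + 0.0Δₒ = -2.4Δₒ.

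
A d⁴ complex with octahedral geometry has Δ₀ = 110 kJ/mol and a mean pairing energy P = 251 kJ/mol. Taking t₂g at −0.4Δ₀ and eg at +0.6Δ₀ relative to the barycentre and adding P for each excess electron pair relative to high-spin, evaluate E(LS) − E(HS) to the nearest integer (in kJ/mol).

141

High-spin d⁴ fills as t₂g³ eg¹ with CFSE 3(−0.4) + 1(+0.6) = -0.6Δ₀ = -66 kJ/mol.
For low-spin the configuration is t₂g⁴ eg⁰: orbital energy -1.6 × 110 = -176 kJ/mol, and 1 additional pair relative to high-spin adds 251 kJ/mol, giving 75 kJ/mol.
E(LS) − E(HS) = 75 − (-66) = 141 kJ/mol.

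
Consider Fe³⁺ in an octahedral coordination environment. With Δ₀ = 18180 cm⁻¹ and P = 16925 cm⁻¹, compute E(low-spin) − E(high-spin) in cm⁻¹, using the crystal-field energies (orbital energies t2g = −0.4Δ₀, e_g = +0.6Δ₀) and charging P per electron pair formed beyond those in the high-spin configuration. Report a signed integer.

Group 8 minus oxidation state +3 gives a d⁵ configuration for Fe³⁺.
In the high-spin limit (t2g^3 e_g^2) the orbital term is 0.0Δ₀ = 0 cm⁻¹, with no excess pairing.
Low-spin t2g^5 e_g^0 gives -2.0Δ₀ = -36360 cm⁻¹, but forming 2 extra pairs costs 2P = 33850 cm⁻¹, so E(LS) = -36360 + 33850 = -2510 cm⁻¹.
Thus E(LS) − E(HS) = -2510 cm⁻¹.

-2510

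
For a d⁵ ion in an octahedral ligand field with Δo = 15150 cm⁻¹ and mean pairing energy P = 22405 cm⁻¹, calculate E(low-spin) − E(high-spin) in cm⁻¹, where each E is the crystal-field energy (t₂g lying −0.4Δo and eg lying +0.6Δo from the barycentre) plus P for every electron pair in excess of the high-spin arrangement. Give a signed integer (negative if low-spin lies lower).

14510

High-spin d⁵ fills as t₂g³ eg² with CFSE 3(−0.4) + 2(+0.6) = 0.0Δo = 0 cm⁻¹.
For low-spin the configuration is t₂g⁵ eg⁰: orbital energy -2.0 × 15150 = -30300 cm⁻¹, and 2 additional pairs relative to high-spin add 44810 cm⁻¹, giving 14510 cm⁻¹.
Thus E(LS) − E(HS) = 14510 cm⁻¹.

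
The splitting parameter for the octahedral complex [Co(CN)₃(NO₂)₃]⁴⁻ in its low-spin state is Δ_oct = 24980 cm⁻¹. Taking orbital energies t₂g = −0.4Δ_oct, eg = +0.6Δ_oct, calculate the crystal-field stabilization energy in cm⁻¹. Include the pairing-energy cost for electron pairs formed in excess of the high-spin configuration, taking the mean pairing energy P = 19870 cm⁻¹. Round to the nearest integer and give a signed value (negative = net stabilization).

-25094

Ligand charges: 3×(-1) from CN⁻ and 3×(-1) from NO₂⁻ sum to -6; with overall charge -4, Co is +2.
Co sits in group 9; removing 2 electrons leaves Co²⁺ with 9 − 2 = 7 d electrons.
The d⁷ electrons fill as t₂g⁶ eg¹.
Orbital CFSE = 6(-0.4) + 1(0.6) = -1.8Δ_oct = -1.8 × 24980 = -44964 cm⁻¹.
Relative to high-spin t₂g⁵ eg² (2 paired), the low-spin configuration has 1 additional pair, contributing +1 × 19870 = +19870 cm⁻¹.
Overall CFSE = -44964 + 19870 = -25094 cm⁻¹.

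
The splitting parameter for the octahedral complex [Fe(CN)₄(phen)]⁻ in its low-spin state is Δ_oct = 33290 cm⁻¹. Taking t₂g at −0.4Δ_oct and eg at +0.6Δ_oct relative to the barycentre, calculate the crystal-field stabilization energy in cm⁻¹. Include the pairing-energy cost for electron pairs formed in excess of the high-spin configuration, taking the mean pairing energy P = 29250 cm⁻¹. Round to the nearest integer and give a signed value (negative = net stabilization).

Ligand charges: 4×(-1) from CN⁻ and 1×(+0) from phen sum to -4; with overall charge -1, Fe is +3.
Fe³⁺: group 8, so d-count = 8 − 3 = 5.
Electron filling gives t₂g⁵ eg⁰.
The orbital stabilization is -2.0Δ_oct = -2.0 × 33290 = -66580 cm⁻¹.
High-spin d⁵ would be t₂g³ eg² with 0 pairs; low-spin has 2, so 2 excess pairs cost +2P = +58500 cm⁻¹.
Overall CFSE = -66580 + 58500 = -8080 cm⁻¹.

-8080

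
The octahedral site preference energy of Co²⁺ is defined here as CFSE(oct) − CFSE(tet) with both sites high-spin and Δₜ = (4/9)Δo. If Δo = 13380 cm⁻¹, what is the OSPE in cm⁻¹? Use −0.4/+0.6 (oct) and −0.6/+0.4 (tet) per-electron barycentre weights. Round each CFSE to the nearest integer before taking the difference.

Co²⁺: group 9, so d-count = 9 − 2 = 7.
In an octahedral site d⁷ (HS) is t2g^5 e_g^2, giving CFSE(oct) = -0.8Δo = -10704 cm⁻¹.
Tetrahedral e^4 t2^3 gives -1.2Δₜ = -1.2 × (4/9) × 13380 = -7136 cm⁻¹.
OSPE = CFSE(oct) − CFSE(tet) = -10704 − (-7136) = -3568 cm⁻¹.

-3568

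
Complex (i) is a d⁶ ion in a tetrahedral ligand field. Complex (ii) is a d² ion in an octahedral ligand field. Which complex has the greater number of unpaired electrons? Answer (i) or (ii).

(i): Tetrahedral splitting is small, so the complex is high-spin; e³ t₂³ → 4 unpaired.
(ii): t2g^2 e_g^0 → 2 unpaired.
So (i) has more unpaired electrons.

(i)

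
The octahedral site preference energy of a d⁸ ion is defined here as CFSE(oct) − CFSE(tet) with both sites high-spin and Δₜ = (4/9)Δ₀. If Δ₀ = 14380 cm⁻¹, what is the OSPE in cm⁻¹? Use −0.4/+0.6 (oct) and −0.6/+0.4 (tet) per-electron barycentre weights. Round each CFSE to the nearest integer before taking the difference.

Octahedral high-spin t₂g⁶ eg²: CFSE = -1.2 × 14380 = -17256 cm⁻¹.
Tetrahedral e⁴ t₂⁴ gives -0.8Δₜ = -0.8 × (4/9) × 14380 = -5113 cm⁻¹.
OSPE = -17256 − (-5113) = -12143 cm⁻¹.

-12143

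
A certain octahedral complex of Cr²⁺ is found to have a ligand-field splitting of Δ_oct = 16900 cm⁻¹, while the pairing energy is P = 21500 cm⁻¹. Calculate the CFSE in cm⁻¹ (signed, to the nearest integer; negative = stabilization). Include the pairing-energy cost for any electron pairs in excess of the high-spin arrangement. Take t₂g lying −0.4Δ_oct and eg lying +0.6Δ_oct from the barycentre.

Cr is in group 6, so Cr²⁺ is d⁴ (6 − 2 = 4).
Here Δ_oct < P (16900 < 21500), so the high-spin state is favoured.
That gives t₂g³ eg¹.
Orbital CFSE = -0.6Δ_oct = -0.6 × 16900 = -10140 cm⁻¹.
High-spin has no excess pairs, so no pairing correction applies.

-10140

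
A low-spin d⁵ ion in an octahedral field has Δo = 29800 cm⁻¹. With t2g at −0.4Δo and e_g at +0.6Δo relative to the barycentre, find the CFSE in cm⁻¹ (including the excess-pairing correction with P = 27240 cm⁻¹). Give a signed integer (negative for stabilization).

-5120

Electron filling gives t2g^5 e_g^0.
Orbital CFSE = 5(-0.4) + 0(0.6) = -2.0Δo = -2.0 × 29800 = -59600 cm⁻¹.
Relative to high-spin t2g^3 e_g^2 (0 paired), the low-spin configuration has 2 additional pairs, contributing +2 × 27240 = +54480 cm⁻¹.
Combining: -59600 + 54480 = -5120 cm⁻¹.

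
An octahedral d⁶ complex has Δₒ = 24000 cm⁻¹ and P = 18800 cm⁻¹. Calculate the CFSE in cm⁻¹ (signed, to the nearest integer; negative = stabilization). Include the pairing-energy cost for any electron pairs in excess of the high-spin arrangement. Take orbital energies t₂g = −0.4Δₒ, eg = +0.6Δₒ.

-20000

Here Δₒ > P (24000 > 18800), so the low-spin state is favoured.
That gives t₂g⁶ eg⁰.
Orbital CFSE = -2.4Δₒ = -2.4 × 24000 = -57600 cm⁻¹.
Excess pairs vs high-spin: 3 − 1 = 2; pairing cost = +37600 cm⁻¹.
Net CFSE = -57600 + 37600 = -20000 cm⁻¹.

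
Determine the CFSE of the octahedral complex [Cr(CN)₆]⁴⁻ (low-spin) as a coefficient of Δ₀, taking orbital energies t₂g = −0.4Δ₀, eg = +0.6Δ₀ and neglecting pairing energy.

-1.6 Δ₀

Each CN⁻ contributes -1; 6 × (-1) = -6. With overall charge -4, Cr is in the +2 oxidation state.
Cr is in group 6, so Cr²⁺ is d⁴ (6 − 2 = 4).
Configuration: t₂g⁴ eg⁰.
CFSE = 4(-0.4Δ₀) + 0(0.6Δ₀) = -1.6Δ₀ + 0.0Δ₀ = -1.6Δ₀.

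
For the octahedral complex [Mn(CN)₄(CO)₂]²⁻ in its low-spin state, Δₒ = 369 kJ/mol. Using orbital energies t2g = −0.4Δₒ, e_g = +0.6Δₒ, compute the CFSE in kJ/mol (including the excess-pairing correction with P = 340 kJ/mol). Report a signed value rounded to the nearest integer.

Ligand charges: 4×(-1) from CN⁻ and 2×(+0) from CO sum to -4; with overall charge -2, Mn is +2.
Group 7 minus oxidation state +2 gives a d⁵ configuration for Mn²⁺.
Electron filling gives t2g^5 e_g^0.
The orbital stabilization is -2.0Δₒ = -2.0 × 369 = -738 kJ/mol.
Relative to high-spin t2g^3 e_g^2 (0 paired), the low-spin configuration has 2 additional pairs, contributing +2 × 340 = +680 kJ/mol.
Overall CFSE = -738 + 680 = -58 kJ/mol.

-58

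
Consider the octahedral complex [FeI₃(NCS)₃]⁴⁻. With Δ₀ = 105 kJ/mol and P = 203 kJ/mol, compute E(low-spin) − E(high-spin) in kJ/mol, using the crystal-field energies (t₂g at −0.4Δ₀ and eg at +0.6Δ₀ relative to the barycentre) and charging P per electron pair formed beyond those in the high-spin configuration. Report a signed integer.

Ligand charges: 3×(-1) from I⁻ and 3×(-1) from NCS⁻ sum to -6; with overall charge -4, Fe is +2.
Fe sits in group 8; removing 2 electrons leaves Fe²⁺ with 8 − 2 = 6 d electrons.
In the high-spin limit (t₂g⁴ eg²) the orbital term is -0.4Δ₀ = -42 kJ/mol, with no excess pairing.
Low-spin t₂g⁶ eg⁰ gives -2.4Δ₀ = -252 kJ/mol, but forming 2 extra pairs costs 2P = 406 kJ/mol, so E(LS) = -252 + 406 = 154 kJ/mol.
The difference is 154 − (-42) = 196 kJ/mol, so high-spin lies lower.

196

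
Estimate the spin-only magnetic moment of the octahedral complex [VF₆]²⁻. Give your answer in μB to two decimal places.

1.73 μB

Each F⁻ contributes -1; 6 × (-1) = -6. With overall charge -2, V is in the +4 oxidation state.
V is in group 5, so V⁴⁺ is d¹ (5 − 4 = 1).
For octahedral d¹ the high- and low-spin configurations coincide.
Configuration: t2g^1 e_g^0 → 1 unpaired electron.
μ(spin-only) = √[1(1+2)] = √3 ≈ 1.73 μB.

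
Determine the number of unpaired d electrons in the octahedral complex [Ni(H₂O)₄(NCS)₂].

2

Ligand charges: 4×(+0) from H₂O and 2×(-1) from NCS⁻ sum to -2; with overall charge +0, Ni is +2.
Ni²⁺: group 10, so d-count = 10 − 2 = 8.
Configuration: t2g^6 e_g^2, giving 2 unpaired electrons.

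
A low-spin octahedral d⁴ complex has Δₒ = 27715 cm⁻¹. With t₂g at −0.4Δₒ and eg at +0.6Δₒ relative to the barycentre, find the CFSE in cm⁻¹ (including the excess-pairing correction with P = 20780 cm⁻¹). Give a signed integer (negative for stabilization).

The d⁴ electrons fill as t₂g⁴ eg⁰.
Orbital CFSE = 4(-0.4) + 0(0.6) = -1.6Δₒ = -1.6 × 27715 = -44344 cm⁻¹.
Relative to high-spin t₂g³ eg¹ (0 paired), the low-spin configuration has 1 additional pair, contributing +1 × 20780 = +20780 cm⁻¹.
Overall CFSE = -44344 + 20780 = -23564 cm⁻¹.

-23564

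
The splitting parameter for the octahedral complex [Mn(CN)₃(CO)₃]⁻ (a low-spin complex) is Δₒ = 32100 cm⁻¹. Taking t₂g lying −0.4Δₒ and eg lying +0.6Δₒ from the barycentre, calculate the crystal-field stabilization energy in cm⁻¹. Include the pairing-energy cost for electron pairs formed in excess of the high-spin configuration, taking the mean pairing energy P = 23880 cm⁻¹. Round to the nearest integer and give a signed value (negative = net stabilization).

Ligand charges: 3×(-1) from CN⁻ and 3×(+0) from CO sum to -3; with overall charge -1, Mn is +2.
Mn²⁺: group 7, so d-count = 7 − 2 = 5.
Configuration: t₂g⁵ eg⁰.
CFSE(orbital) = 5×(-0.4Δₒ) + 0×(0.6Δₒ) = -2.0Δₒ; with Δₒ = 32100 cm⁻¹ that is -64200 cm⁻¹.
Relative to high-spin t₂g³ eg² (0 paired), the low-spin configuration has 2 additional pairs, contributing +2 × 23880 = +47760 cm⁻¹.
Combining: -64200 + 47760 = -16440 cm⁻¹.

-16440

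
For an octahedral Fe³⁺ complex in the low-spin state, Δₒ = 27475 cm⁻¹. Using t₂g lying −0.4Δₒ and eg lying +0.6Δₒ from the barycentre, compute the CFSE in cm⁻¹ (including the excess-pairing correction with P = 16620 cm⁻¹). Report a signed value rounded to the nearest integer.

Fe sits in group 8; removing 3 electrons leaves Fe³⁺ with 8 − 3 = 5 d electrons.
Electron filling gives t₂g⁵ eg⁰.
Orbital CFSE = 5(-0.4) + 0(0.6) = -2.0Δₒ = -2.0 × 27475 = -54950 cm⁻¹.
Pairing penalty: 2 pairs vs 0 in the high-spin reference → 2 extra × P = 33240 cm⁻¹.
Overall CFSE = -54950 + 33240 = -21710 cm⁻¹.

-21710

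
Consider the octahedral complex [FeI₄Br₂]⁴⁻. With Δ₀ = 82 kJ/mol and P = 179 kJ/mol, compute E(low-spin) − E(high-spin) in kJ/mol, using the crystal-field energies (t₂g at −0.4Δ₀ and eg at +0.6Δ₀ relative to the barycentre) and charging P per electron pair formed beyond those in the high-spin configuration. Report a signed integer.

194

Ligand charges: 4×(-1) from I⁻ and 2×(-1) from Br⁻ sum to -6; with overall charge -4, Fe is +2.
Fe²⁺: group 8, so d-count = 8 − 2 = 6.
In the high-spin limit (t₂g⁴ eg²) the orbital term is -0.4Δ₀ = -33 kJ/mol, with no excess pairing.
For low-spin the configuration is t₂g⁶ eg⁰: orbital energy -2.4 × 82 = -197 kJ/mol, and 2 additional pairs relative to high-spin add 358 kJ/mol, giving 161 kJ/mol.
E(LS) − E(HS) = 161 − (-33) = 194 kJ/mol.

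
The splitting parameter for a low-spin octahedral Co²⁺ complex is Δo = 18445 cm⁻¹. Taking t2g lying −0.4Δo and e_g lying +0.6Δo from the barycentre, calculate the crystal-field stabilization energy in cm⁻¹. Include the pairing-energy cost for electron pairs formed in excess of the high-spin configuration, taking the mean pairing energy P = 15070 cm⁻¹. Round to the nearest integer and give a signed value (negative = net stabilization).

-18131

Co is in group 9, so Co²⁺ is d⁷ (9 − 2 = 7).
Electron filling gives t2g^6 e_g^1.
The orbital stabilization is -1.8Δo = -1.8 × 18445 = -33201 cm⁻¹.
Pairing penalty: 3 pairs vs 2 in the high-spin reference → 1 extra × P = 15070 cm⁻¹.
Combining: -33201 + 15070 = -18131 cm⁻¹.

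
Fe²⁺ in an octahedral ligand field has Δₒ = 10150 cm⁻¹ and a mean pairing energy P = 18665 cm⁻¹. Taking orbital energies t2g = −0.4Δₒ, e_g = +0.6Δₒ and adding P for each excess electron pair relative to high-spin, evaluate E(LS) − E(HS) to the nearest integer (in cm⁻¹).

17030

Group 8 minus oxidation state +2 gives a d⁶ configuration for Fe²⁺.
In the high-spin limit (t2g^4 e_g^2) the orbital term is -0.4Δₒ = -4060 cm⁻¹, with no excess pairing.
For low-spin the configuration is t2g^6 e_g^0: orbital energy -2.4 × 10150 = -24360 cm⁻¹, and 2 additional pairs relative to high-spin add 37330 cm⁻¹, giving 12970 cm⁻¹.
Thus E(LS) − E(HS) = 17030 cm⁻¹.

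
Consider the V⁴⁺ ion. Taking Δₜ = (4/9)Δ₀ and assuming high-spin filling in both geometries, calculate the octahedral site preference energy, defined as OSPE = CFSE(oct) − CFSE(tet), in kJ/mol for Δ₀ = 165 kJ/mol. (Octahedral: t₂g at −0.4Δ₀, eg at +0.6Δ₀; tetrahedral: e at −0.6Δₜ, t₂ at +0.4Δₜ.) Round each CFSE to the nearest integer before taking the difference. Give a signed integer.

V⁴⁺: group 5, so d-count = 5 − 4 = 1.
Octahedral high-spin t2g^1 e_g^0: CFSE = -0.4 × 165 = -66 kJ/mol.
Tetrahedral e^1 t2^0 gives -0.6Δₜ = -0.6 × (4/9) × 165 = -44 kJ/mol.
Subtracting, OSPE = -66 − (-44) = -22 kJ/mol.

-22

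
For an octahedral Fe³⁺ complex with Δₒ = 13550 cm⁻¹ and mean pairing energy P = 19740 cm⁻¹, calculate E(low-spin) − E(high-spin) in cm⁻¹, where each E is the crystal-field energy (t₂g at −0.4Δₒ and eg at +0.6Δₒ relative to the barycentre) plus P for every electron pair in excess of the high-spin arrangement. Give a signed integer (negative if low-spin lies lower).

12380

Fe sits in group 8; removing 3 electrons leaves Fe³⁺ with 8 − 3 = 5 d electrons.
In the high-spin limit (t₂g³ eg²) the orbital term is 0.0Δₒ = 0 cm⁻¹, with no excess pairing.
Low-spin t₂g⁵ eg⁰ gives -2.0Δₒ = -27100 cm⁻¹, but forming 2 extra pairs costs 2P = 39480 cm⁻¹, so E(LS) = -27100 + 39480 = 12380 cm⁻¹.
E(LS) − E(HS) = 12380 − (0) = 12380 cm⁻¹.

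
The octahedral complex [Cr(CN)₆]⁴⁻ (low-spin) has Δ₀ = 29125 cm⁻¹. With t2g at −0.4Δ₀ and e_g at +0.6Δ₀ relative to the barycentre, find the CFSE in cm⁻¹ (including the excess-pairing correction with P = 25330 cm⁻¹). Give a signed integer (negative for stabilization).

-21270

Each CN⁻ contributes -1; 6 × (-1) = -6. With overall charge -4, Cr is in the +2 oxidation state.
Cr sits in group 6; removing 2 electrons leaves Cr²⁺ with 6 − 2 = 4 d electrons.
The d⁴ electrons fill as t2g^4 e_g^0.
Orbital CFSE = 4(-0.4) + 0(0.6) = -1.6Δ₀ = -1.6 × 29125 = -46600 cm⁻¹.
Relative to high-spin t2g^3 e_g^1 (0 paired), the low-spin configuration has 1 additional pair, contributing +1 × 25330 = +25330 cm⁻¹.
Combining: -46600 + 25330 = -21270 cm⁻¹.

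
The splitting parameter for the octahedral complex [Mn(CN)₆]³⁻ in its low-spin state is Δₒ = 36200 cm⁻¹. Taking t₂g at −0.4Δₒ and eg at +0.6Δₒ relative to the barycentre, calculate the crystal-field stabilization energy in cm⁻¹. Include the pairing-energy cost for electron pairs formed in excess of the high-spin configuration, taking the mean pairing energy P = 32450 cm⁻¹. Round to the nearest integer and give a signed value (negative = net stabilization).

Each CN⁻ contributes -1; 6 × (-1) = -6. With overall charge -3, Mn is in the +3 oxidation state.
Mn is in group 7, so Mn³⁺ is d⁴ (7 − 3 = 4).
The d⁴ electrons fill as t₂g⁴ eg⁰.
CFSE(orbital) = 4×(-0.4Δₒ) + 0×(0.6Δₒ) = -1.6Δₒ; with Δₒ = 36200 cm⁻¹ that is -57920 cm⁻¹.
Relative to high-spin t₂g³ eg¹ (0 paired), the low-spin configuration has 1 additional pair, contributing +1 × 32450 = +32450 cm⁻¹.
Net CFSE = -57920 + 32450 = -25470 cm⁻¹.

-25470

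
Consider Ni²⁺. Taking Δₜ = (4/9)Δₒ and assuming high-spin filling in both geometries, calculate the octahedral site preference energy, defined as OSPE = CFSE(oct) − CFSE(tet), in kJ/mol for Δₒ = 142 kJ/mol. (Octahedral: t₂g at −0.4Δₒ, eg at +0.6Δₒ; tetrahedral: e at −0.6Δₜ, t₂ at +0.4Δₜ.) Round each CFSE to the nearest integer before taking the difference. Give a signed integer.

-120

Ni²⁺: group 10, so d-count = 10 − 2 = 8.
In an octahedral site d⁸ (HS) is t2g^6 e_g^2, giving CFSE(oct) = -1.2Δₒ = -170 kJ/mol.
Tetrahedral: e^4 t2^4, CFSE = 4(−0.6) + 4(+0.4) = -0.8Δₜ = -0.8 × (4/9) × 142 = -50 kJ/mol.
OSPE = -170 − (-50) = -120 kJ/mol.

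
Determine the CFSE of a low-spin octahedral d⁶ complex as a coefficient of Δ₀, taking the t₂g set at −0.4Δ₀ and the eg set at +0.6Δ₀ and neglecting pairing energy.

-2.4 Δ₀

Configuration: t₂g⁶ eg⁰.
CFSE = 6(-0.4Δ₀) + 0(0.6Δ₀) = -2.4Δ₀ + 0.0Δ₀ = -2.4Δ₀.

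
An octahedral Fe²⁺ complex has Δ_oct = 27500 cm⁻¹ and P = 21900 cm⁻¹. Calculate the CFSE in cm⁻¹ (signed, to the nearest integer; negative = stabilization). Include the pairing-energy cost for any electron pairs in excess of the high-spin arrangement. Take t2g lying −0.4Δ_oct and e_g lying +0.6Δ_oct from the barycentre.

Fe²⁺: group 8, so d-count = 8 − 2 = 6.
Δ_oct > P, so pairing is preferred: the ground state is low-spin.
Configuration: t2g^6 e_g^0.
Orbital CFSE = -2.4Δ_oct = -2.4 × 27500 = -66000 cm⁻¹.
Excess pairs vs high-spin: 3 − 1 = 2; pairing cost = +43800 cm⁻¹.
Net CFSE = -66000 + 43800 = -22200 cm⁻¹.

-22200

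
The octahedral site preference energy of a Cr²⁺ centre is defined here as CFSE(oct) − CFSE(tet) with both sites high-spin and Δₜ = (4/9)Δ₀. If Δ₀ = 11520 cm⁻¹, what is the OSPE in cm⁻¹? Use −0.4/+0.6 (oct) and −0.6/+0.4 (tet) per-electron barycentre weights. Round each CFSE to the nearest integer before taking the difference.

Cr is in group 6, so Cr²⁺ is d⁴ (6 − 2 = 4).
In an octahedral site d⁴ (HS) is t₂g³ eg¹, giving CFSE(oct) = -0.6Δ₀ = -6912 cm⁻¹.
Tetrahedral: e² t₂², CFSE = 2(−0.6) + 2(+0.4) = -0.4Δₜ = -0.4 × (4/9) × 11520 = -2048 cm⁻¹.
Subtracting, OSPE = -6912 − (-2048) = -4864 cm⁻¹.

-4864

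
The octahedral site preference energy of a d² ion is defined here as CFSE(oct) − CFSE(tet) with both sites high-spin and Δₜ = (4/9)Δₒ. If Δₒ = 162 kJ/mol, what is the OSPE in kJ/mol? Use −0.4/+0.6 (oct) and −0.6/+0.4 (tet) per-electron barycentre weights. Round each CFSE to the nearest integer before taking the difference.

Octahedral high-spin t₂g² eg⁰: CFSE = -0.8 × 162 = -130 kJ/mol.
Tetrahedral: e² t₂⁰, CFSE = 2(−0.6) + 0(+0.4) = -1.2Δₜ = -1.2 × (4/9) × 162 = -86 kJ/mol.
OSPE = -130 − (-86) = -44 kJ/mol.

-44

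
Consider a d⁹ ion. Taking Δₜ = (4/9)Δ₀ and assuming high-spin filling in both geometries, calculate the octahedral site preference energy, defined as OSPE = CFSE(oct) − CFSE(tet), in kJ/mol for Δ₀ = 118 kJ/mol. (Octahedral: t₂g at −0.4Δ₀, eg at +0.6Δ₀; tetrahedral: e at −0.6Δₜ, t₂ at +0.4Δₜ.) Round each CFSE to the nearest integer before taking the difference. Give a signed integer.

In an octahedral site d⁹ (HS) is t2g^6 e_g^3, giving CFSE(oct) = -0.6Δ₀ = -71 kJ/mol.
Tetrahedral: e^4 t2^5, CFSE = 4(−0.6) + 5(+0.4) = -0.4Δₜ = -0.4 × (4/9) × 118 = -21 kJ/mol.
Subtracting, OSPE = -71 − (-21) = -50 kJ/mol.

-50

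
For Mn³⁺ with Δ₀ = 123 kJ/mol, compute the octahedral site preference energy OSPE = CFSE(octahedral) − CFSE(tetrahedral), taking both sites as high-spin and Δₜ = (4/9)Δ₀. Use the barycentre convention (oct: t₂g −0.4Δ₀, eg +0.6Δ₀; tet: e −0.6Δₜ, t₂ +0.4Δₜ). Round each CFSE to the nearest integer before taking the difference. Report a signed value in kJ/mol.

-52

Group 7 minus oxidation state +3 gives a d⁴ configuration for Mn³⁺.
In an octahedral site d⁴ (HS) is t2g^3 e_g^1, giving CFSE(oct) = -0.6Δ₀ = -74 kJ/mol.
Tetrahedral e^2 t2^2 gives -0.4Δₜ = -0.4 × (4/9) × 123 = -22 kJ/mol.
Subtracting, OSPE = -74 − (-22) = -52 kJ/mol.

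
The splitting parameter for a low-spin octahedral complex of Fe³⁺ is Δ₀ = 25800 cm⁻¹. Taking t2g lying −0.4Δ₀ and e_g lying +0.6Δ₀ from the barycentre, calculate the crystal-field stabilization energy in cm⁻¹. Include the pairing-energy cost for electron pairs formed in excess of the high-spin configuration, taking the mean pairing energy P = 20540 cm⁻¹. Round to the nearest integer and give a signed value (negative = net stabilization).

Fe³⁺: group 8, so d-count = 8 − 3 = 5.
Configuration: t2g^5 e_g^0.
The orbital stabilization is -2.0Δ₀ = -2.0 × 25800 = -51600 cm⁻¹.
High-spin d⁵ would be t2g^3 e_g^2 with 0 pairs; low-spin has 2, so 2 excess pairs cost +2P = +41080 cm⁻¹.
Net CFSE = -51600 + 41080 = -10520 cm⁻¹.

-10520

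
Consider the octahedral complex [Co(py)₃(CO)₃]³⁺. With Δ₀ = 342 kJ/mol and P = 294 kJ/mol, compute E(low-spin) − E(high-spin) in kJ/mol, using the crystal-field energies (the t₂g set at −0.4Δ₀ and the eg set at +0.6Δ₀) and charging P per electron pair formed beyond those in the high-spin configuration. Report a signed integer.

-96

Ligand charges: 3×(+0) from py and 3×(+0) from CO sum to +0; with overall charge +3, Co is +3.
Co³⁺: group 9, so d-count = 9 − 3 = 6.
High-spin: t₂g⁴ eg², CFSE = -0.4Δ₀ = -137 kJ/mol.
Low-spin: t₂g⁶ eg⁰, orbital CFSE = -2.4Δ₀ = -821 kJ/mol; plus 2 excess pairs × P = +588 kJ/mol; total -233 kJ/mol.
E(LS) − E(HS) = -233 − (-137) = -96 kJ/mol.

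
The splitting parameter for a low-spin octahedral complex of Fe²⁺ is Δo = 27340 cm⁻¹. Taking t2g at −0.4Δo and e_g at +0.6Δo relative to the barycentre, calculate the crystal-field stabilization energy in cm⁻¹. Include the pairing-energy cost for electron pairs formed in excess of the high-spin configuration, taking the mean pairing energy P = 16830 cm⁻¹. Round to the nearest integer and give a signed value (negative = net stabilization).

Group 8 minus oxidation state +2 gives a d⁶ configuration for Fe²⁺.
The d⁶ electrons fill as t2g^6 e_g^0.
CFSE(orbital) = 6×(-0.4Δo) + 0×(0.6Δo) = -2.4Δo; with Δo = 27340 cm⁻¹ that is -65616 cm⁻¹.
Pairing penalty: 3 pairs vs 1 in the high-spin reference → 2 extra × P = 33660 cm⁻¹.
Overall CFSE = -65616 + 33660 = -31956 cm⁻¹.

-31956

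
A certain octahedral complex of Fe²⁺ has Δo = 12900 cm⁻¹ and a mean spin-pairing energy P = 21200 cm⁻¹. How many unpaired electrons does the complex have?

Fe is in group 8, so Fe²⁺ is d⁶ (8 − 2 = 6).
Since Δo = 12900 cm⁻¹ < P = 21200 cm⁻¹, the complex adopts the high-spin configuration.
That gives t₂g⁴ eg².
Unpaired electrons: 4.

4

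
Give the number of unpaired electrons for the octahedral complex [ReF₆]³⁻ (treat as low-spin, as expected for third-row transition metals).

2

Each F⁻ contributes -1; 6 × (-1) = -6. With overall charge -3, Re is in the +3 oxidation state.
Re sits in group 7; removing 3 electrons leaves Re³⁺ with 7 − 3 = 4 d electrons.
Configuration: t2g^4 e_g^0, giving 2 unpaired electrons.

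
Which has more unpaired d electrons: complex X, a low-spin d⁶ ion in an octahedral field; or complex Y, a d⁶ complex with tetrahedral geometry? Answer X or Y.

X: t2g^6 e_g^0 → 0 unpaired.
Y: With tetrahedral geometry the complex is necessarily high-spin; e³ t₂³ → 4 unpaired.
So Y has more unpaired electrons.

Y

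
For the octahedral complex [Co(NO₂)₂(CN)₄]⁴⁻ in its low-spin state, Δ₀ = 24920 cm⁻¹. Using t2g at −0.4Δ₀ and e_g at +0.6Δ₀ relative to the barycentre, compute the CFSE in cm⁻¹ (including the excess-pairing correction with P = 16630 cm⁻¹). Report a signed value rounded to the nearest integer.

Ligand charges: 2×(-1) from NO₂⁻ and 4×(-1) from CN⁻ sum to -6; with overall charge -4, Co is +2.
Group 9 minus oxidation state +2 gives a d⁷ configuration for Co²⁺.
Electron filling gives t2g^6 e_g^1.
Orbital CFSE = 6(-0.4) + 1(0.6) = -1.8Δ₀ = -1.8 × 24920 = -44856 cm⁻¹.
High-spin d⁷ would be t2g^5 e_g^2 with 2 pairs; low-spin has 3, so 1 excess pair costs +1P = +16630 cm⁻¹.
Overall CFSE = -44856 + 16630 = -28226 cm⁻¹.

-28226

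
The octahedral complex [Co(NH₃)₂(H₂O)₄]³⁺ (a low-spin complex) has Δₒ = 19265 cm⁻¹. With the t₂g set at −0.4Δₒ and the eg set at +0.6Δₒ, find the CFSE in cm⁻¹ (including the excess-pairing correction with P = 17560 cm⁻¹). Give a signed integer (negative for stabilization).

Ligand charges: 2×(+0) from NH₃ and 4×(+0) from H₂O sum to +0; with overall charge +3, Co is +3.
Co³⁺: group 9, so d-count = 9 − 3 = 6.
Configuration: t₂g⁶ eg⁰.
The orbital stabilization is -2.4Δₒ = -2.4 × 19265 = -46236 cm⁻¹.
Relative to high-spin t₂g⁴ eg² (1 paired), the low-spin configuration has 2 additional pairs, contributing +2 × 17560 = +35120 cm⁻¹.
Overall CFSE = -46236 + 35120 = -11116 cm⁻¹.

-11116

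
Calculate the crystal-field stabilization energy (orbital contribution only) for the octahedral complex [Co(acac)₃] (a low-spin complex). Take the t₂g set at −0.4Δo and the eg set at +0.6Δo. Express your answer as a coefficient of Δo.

Each acac⁻ contributes -1; 3 × (-1) = -3. With overall charge +0, Co is in the +3 oxidation state.
Co³⁺: group 9, so d-count = 9 − 3 = 6.
Configuration: t₂g⁶ eg⁰.
CFSE = 6(-0.4Δo) + 0(0.6Δo) = -2.4Δo + 0.0Δo = -2.4Δo.

-2.4 Δo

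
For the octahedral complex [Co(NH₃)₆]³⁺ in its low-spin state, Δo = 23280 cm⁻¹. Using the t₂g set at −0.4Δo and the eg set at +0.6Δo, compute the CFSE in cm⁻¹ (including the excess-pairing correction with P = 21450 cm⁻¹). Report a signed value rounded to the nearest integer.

NH₃ is neutral, so the +3 overall charge sits on Co: oxidation state +3.
Co is in group 9, so Co³⁺ is d⁶ (9 − 3 = 6).
The d⁶ electrons fill as t₂g⁶ eg⁰.
The orbital stabilization is -2.4Δo = -2.4 × 23280 = -55872 cm⁻¹.
High-spin d⁶ would be t₂g⁴ eg² with 1 pair; low-spin has 3, so 2 excess pairs cost +2P = +42900 cm⁻¹.
Overall CFSE = -55872 + 42900 = -12972 cm⁻¹.

-12972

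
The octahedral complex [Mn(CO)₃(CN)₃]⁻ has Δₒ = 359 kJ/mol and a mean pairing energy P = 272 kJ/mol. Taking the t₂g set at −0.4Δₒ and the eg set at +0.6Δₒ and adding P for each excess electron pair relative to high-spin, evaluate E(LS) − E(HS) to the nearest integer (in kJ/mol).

-174

Ligand charges: 3×(+0) from CO and 3×(-1) from CN⁻ sum to -3; with overall charge -1, Mn is +2.
Group 7 minus oxidation state +2 gives a d⁵ configuration for Mn²⁺.
High-spin: t₂g³ eg², CFSE = 0.0Δₒ = 0 kJ/mol.
Low-spin t₂g⁵ eg⁰ gives -2.0Δₒ = -718 kJ/mol, but forming 2 extra pairs costs 2P = 544 kJ/mol, so E(LS) = -718 + 544 = -174 kJ/mol.
The difference is -174 − (0) = -174 kJ/mol, so low-spin lies lower.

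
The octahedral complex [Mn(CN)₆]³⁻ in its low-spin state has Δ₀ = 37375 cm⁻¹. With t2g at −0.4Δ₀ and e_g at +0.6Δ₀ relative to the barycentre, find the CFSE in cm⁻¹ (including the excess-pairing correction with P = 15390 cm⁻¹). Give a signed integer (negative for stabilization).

Each CN⁻ contributes -1; 6 × (-1) = -6. With overall charge -3, Mn is in the +3 oxidation state.
Group 7 minus oxidation state +3 gives a d⁴ configuration for Mn³⁺.
Configuration: t2g^4 e_g^0.
The orbital stabilization is -1.6Δ₀ = -1.6 × 37375 = -59800 cm⁻¹.
High-spin d⁴ would be t2g^3 e_g^1 with 0 pairs; low-spin has 1, so 1 excess pair costs +1P = +15390 cm⁻¹.
Combining: -59800 + 15390 = -44410 cm⁻¹.

-44410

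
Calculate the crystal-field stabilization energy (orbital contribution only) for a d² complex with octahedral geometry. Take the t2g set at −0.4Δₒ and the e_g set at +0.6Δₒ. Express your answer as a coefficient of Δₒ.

-0.8 Δₒ

Configuration: t2g^2 e_g^0.
CFSE = 2(-0.4Δₒ) + 0(0.6Δₒ) = -0.8Δₒ + 0.0Δₒ = -0.8Δₒ.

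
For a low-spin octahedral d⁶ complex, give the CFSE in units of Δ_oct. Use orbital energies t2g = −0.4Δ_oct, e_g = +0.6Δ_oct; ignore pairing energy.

-2.4 Δ_oct

Configuration: t2g^6 e_g^0.
CFSE = 6(-0.4Δ_oct) + 0(0.6Δ_oct) = -2.4Δ_oct + 0.0Δ_oct = -2.4Δ_oct.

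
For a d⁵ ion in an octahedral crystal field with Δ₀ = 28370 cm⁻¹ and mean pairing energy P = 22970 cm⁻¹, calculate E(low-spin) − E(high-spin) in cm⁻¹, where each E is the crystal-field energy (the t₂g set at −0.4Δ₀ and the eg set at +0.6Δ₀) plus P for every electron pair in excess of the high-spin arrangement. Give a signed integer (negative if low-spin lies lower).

-10800

In the high-spin limit (t₂g³ eg²) the orbital term is 0.0Δ₀ = 0 cm⁻¹, with no excess pairing.
Low-spin t₂g⁵ eg⁰ gives -2.0Δ₀ = -56740 cm⁻¹, but forming 2 extra pairs costs 2P = 45940 cm⁻¹, so E(LS) = -56740 + 45940 = -10800 cm⁻¹.
E(LS) − E(HS) = -10800 − (0) = -10800 cm⁻¹.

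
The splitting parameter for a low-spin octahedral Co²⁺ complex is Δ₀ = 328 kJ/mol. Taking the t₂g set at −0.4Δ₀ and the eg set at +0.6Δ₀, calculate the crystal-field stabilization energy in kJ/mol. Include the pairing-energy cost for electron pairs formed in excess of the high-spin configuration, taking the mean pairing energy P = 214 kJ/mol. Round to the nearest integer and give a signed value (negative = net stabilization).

Group 9 minus oxidation state +2 gives a d⁷ configuration for Co²⁺.
The d⁷ electrons fill as t₂g⁶ eg¹.
Orbital CFSE = 6(-0.4) + 1(0.6) = -1.8Δ₀ = -1.8 × 328 = -590 kJ/mol.
High-spin d⁷ would be t₂g⁵ eg² with 2 pairs; low-spin has 3, so 1 excess pair costs +1P = +214 kJ/mol.
Net CFSE = -590 + 214 = -376 kJ/mol.

-376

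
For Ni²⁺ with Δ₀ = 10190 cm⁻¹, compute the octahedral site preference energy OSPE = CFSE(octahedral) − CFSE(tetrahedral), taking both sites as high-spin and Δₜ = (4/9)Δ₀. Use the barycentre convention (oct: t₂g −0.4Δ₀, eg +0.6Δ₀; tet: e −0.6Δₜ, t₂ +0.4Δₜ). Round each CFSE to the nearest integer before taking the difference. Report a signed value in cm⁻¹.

-8605

Group 10 minus oxidation state +2 gives a d⁸ configuration for Ni²⁺.
Octahedral high-spin t2g^6 e_g^2: CFSE = -1.2 × 10190 = -12228 cm⁻¹.
Tetrahedral e^4 t2^4 gives -0.8Δₜ = -0.8 × (4/9) × 10190 = -3623 cm⁻¹.
OSPE = CFSE(oct) − CFSE(tet) = -12228 − (-3623) = -8605 cm⁻¹.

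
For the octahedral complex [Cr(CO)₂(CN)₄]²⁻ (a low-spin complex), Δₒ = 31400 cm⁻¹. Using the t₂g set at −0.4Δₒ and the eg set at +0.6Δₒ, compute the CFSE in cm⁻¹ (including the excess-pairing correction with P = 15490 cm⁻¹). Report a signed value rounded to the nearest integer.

-34750

Ligand charges: 2×(+0) from CO and 4×(-1) from CN⁻ sum to -4; with overall charge -2, Cr is +2.
Cr is in group 6, so Cr²⁺ is d⁴ (6 − 2 = 4).
The d⁴ electrons fill as t₂g⁴ eg⁰.
CFSE(orbital) = 4×(-0.4Δₒ) + 0×(0.6Δₒ) = -1.6Δₒ; with Δₒ = 31400 cm⁻¹ that is -50240 cm⁻¹.
High-spin d⁴ would be t₂g³ eg¹ with 0 pairs; low-spin has 1, so 1 excess pair costs +1P = +15490 cm⁻¹.
Combining: -50240 + 15490 = -34750 cm⁻¹.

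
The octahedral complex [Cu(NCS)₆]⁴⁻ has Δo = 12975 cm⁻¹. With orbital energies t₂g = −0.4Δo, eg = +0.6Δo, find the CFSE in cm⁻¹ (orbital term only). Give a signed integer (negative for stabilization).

Each NCS⁻ contributes -1; 6 × (-1) = -6. With overall charge -4, Cu is in the +2 oxidation state.
Cu²⁺: group 11, so d-count = 11 − 2 = 9.
Electron filling gives t₂g⁶ eg³.
The orbital stabilization is -0.6Δo = -0.6 × 12975 = -7785 cm⁻¹.

-7785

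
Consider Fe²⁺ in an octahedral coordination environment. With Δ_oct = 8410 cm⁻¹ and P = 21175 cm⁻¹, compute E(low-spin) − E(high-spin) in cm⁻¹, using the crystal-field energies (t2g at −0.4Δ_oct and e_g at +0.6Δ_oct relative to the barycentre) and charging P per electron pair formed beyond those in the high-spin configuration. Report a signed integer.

Fe sits in group 8; removing 2 electrons leaves Fe²⁺ with 8 − 2 = 6 d electrons.
High-spin: t2g^4 e_g^2, CFSE = -0.4Δ_oct = -3364 cm⁻¹.
Low-spin t2g^6 e_g^0 gives -2.4Δ_oct = -20184 cm⁻¹, but forming 2 extra pairs costs 2P = 42350 cm⁻¹, so E(LS) = -20184 + 42350 = 22166 cm⁻¹.
Thus E(LS) − E(HS) = 25530 cm⁻¹.

25530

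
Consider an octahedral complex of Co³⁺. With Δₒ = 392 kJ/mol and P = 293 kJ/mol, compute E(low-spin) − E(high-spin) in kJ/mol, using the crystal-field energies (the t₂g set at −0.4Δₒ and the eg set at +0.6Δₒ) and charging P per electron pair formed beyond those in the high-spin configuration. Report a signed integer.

-198

Co³⁺: group 9, so d-count = 9 − 3 = 6.
High-spin d⁶ fills as t₂g⁴ eg² with CFSE 4(−0.4) + 2(+0.6) = -0.4Δₒ = -157 kJ/mol.
For low-spin the configuration is t₂g⁶ eg⁰: orbital energy -2.4 × 392 = -941 kJ/mol, and 2 additional pairs relative to high-spin add 586 kJ/mol, giving -355 kJ/mol.
The difference is -355 − (-157) = -198 kJ/mol, so low-spin lies lower.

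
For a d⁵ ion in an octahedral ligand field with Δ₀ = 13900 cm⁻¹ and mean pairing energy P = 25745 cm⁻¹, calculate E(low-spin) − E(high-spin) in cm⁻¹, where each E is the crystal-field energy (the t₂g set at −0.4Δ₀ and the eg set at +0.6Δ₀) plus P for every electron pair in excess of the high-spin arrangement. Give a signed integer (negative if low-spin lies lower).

In the high-spin limit (t₂g³ eg²) the orbital term is 0.0Δ₀ = 0 cm⁻¹, with no excess pairing.
Low-spin: t₂g⁵ eg⁰, orbital CFSE = -2.0Δ₀ = -27800 cm⁻¹; plus 2 excess pairs × P = +51490 cm⁻¹; total 23690 cm⁻¹.
E(LS) − E(HS) = 23690 − (0) = 23690 cm⁻¹.

23690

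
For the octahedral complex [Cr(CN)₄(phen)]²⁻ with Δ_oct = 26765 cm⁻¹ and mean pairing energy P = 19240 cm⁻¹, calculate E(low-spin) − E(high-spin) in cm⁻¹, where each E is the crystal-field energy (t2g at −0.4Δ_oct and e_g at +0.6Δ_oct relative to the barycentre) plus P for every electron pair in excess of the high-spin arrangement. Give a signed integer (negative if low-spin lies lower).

Ligand charges: 4×(-1) from CN⁻ and 1×(+0) from phen sum to -4; with overall charge -2, Cr is +2.
Cr²⁺: group 6, so d-count = 6 − 2 = 4.
High-spin d⁴ fills as t2g^3 e_g^1 with CFSE 3(−0.4) + 1(+0.6) = -0.6Δ_oct = -16059 cm⁻¹.
Low-spin t2g^4 e_g^0 gives -1.6Δ_oct = -42824 cm⁻¹, but forming 1 extra pair costs 1P = 19240 cm⁻¹, so E(LS) = -42824 + 19240 = -23584 cm⁻¹.
Thus E(LS) − E(HS) = -7525 cm⁻¹.

-7525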